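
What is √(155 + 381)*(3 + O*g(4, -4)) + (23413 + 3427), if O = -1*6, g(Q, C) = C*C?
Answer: 26840 - 186*√134 ≈ 24687.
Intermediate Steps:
g(Q, C) = C²
O = -6
√(155 + 381)*(3 + O*g(4, -4)) + (23413 + 3427) = √(155 + 381)*(3 - 6*(-4)²) + (23413 + 3427) = √536*(3 - 6*16) + 26840 = (2*√134)*(3 - 96) + 26840 = (2*√134)*(-93) + 26840 = -186*√134 + 26840 = 26840 - 186*√134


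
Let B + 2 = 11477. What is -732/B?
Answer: -244/3825 ≈ -0.063791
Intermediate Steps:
B = 11475 (B = -2 + 11477 = 11475)
-732/B = -732/11475 = -732*1/11475 = -244/3825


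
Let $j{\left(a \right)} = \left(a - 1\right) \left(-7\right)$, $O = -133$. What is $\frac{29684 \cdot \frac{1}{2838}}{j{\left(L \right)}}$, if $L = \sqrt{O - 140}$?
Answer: $\frac{7421}{1360821} + \frac{7421 i \sqrt{273}}{1360821} \approx 0.0054533 + 0.090104 i$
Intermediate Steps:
$L = i \sqrt{273}$ ($L = \sqrt{-133 - 140} = \sqrt{-273} = i \sqrt{273} \approx 16.523 i$)
$j{\left(a \right)} = 7 - 7 a$ ($j{\left(a \right)} = \left(-1 + a\right) \left(-7\right) = 7 - 7 a$)
$\frac{29684 \cdot \frac{1}{2838}}{j{\left(L \right)}} = \frac{29684 \cdot \frac{1}{2838}}{7 - 7 i \sqrt{273}} = \frac{14842}{1419 \left(7 - 7 i \sqrt{273}\right)}$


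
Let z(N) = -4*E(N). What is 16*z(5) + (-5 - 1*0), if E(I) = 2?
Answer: -133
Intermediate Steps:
z(N) = -8 (z(N) = -4*2 = -8)
16*z(5) + (-5 - 1*0) = 16*(-8) + (-5 - 1*0) = -128 + (-5 + 0) = -128 - 5 = -133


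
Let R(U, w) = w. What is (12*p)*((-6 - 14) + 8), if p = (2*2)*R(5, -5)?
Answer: 2880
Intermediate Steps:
p = -20 (p = (2*2)*(-5) = 4*(-5) = -20)
(12*p)*((-6 - 14) + 8) = (12*(-20))*((-6 - 14) + 8) = -240*(-20 + 8) = -240*(-12) = 2880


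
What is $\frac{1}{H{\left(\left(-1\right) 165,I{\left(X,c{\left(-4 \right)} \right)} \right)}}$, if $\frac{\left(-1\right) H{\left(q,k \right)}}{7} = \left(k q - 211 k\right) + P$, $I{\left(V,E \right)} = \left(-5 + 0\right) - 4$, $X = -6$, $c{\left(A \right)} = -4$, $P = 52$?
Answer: $- \frac{1}{24052} \approx -4.1577 \cdot 10^{-5}$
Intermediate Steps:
$I{\left(V,E \right)} = -9$ ($I{\left(V,E \right)} = -5 - 4 = -9$)
$H{\left(q,k \right)} = -364 + 1477 k - 7 k q$ ($H{\left(q,k \right)} = - 7 \left(\left(k q - 211 k\right) + 52\right) = - 7 \left(\left(- 211 k + k q\right) + 52\right) = - 7 \left(52 - 211 k + k q\right) = -364 + 1477 k - 7 k q$)
$\frac{1}{H{\left(\left(-1\right) 165,I{\left(X,c{\left(-4 \right)} \right)} \right)}} = \frac{1}{-364 + 1477 \left(-9\right) - - 63 \left(\left(-1\right) 165\right)} = \frac{1}{-364 - 13293 - \left(-63\right) \left(-165\right)} = \frac{1}{-364 - 13293 - 10395} = \frac{1}{-24052} = - \frac{1}{24052}$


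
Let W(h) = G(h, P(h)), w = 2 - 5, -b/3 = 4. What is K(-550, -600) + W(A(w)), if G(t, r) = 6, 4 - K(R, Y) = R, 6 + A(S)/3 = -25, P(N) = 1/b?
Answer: 560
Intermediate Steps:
b = -12 (b = -3*4 = -12)
P(N) = -1/12 (P(N) = 1/(-12) = -1/12)
w = -3
A(S) = -93 (A(S) = -18 + 3*(-25) = -18 - 75 = -93)
K(R, Y) = 4 - R
W(h) = 6
K(-550, -600) + W(A(w)) = (4 - 1*(-550)) + 6 = (4 + 550) + 6 = 554 + 6 = 560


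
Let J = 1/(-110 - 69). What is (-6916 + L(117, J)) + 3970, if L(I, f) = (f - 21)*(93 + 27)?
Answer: -978534/179 ≈ -5466.7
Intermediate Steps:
J = -1/179 (J = 1/(-179) = -1/179 ≈ -0.0055866)
L(I, f) = -2520 + 120*f (L(I, f) = (-21 + f)*120 = -2520 + 120*f)
(-6916 + L(117, J)) + 3970 = (-6916 + (-2520 + 120*(-1/179))) + 3970 = (-6916 + (-2520 - 120/179)) + 3970 = (-6916 - 451200/179) + 3970 = -1689164/179 + 3970 = -978534/179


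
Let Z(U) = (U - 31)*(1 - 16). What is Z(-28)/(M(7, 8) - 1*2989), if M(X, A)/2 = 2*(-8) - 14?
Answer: -885/3049 ≈ -0.29026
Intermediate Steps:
M(X, A) = -60 (M(X, A) = 2*(2*(-8) - 14) = 2*(-16 - 14) = 2*(-30) = -60)
Z(U) = 465 - 15*U (Z(U) = (-31 + U)*(-15) = 465 - 15*U)
Z(-28)/(M(7, 8) - 1*2989) = (465 - 15*(-28))/(-60 - 1*2989) = (465 + 420)/(-60 - 2989) = 885/(-3049) = 885*(-1/3049) = -885/3049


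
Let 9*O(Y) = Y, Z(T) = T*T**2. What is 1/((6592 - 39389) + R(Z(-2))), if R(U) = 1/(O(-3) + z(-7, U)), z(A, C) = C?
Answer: -25/819928 ≈ -3.0490e-5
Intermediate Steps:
Z(T) = T**3
O(Y) = Y/9
R(U) = 1/(-1/3 + U) (R(U) = 1/((1/9)*(-3) + U) = 1/(-1/3 + U))
1/((6592 - 39389) + R(Z(-2))) = 1/((6592 - 39389) + 3/(-1 + 3*(-2)**3)) = 1/(-32797 + 3/(-1 + 3*(-8))) = 1/(-32797 + 3/(-1 - 24)) = 1/(-32797 + 3/(-25)) = 1/(-32797 + 3*(-1/25)) = 1/(-32797 - 3/25) = 1/(-819928/25) = -25/819928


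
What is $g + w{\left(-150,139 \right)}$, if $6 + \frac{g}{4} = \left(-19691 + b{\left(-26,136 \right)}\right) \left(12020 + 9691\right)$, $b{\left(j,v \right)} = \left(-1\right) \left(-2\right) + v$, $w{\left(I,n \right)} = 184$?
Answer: $-1698060572$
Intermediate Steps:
$b{\left(j,v \right)} = 2 + v$
$g = -1698060756$ ($g = -24 + 4 \left(-19691 + \left(2 + 136\right)\right) \left(12020 + 9691\right) = -24 + 4 \left(-19691 + 138\right) 21711 = -24 + 4 \left(\left(-19553\right) 21711\right) = -24 + 4 \left(-424515183\right) = -24 - 1698060732 = -1698060756$)
$g + w{\left(-150,139 \right)} = -1698060756 + 184 = -1698060572$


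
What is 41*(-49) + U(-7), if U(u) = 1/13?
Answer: -26116/13 ≈ -2008.9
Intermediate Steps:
U(u) = 1/13
41*(-49) + U(-7) = 41*(-49) + 1/13 = -2009 + 1/13 = -26116/13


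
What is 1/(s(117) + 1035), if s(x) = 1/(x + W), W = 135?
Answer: 252/260821 ≈ 0.00096618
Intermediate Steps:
s(x) = 1/(135 + x) (s(x) = 1/(x + 135) = 1/(135 + x))
1/(s(117) + 1035) = 1/(1/(135 + 117) + 1035) = 1/(1/252 + 1035) = 1/(260821/252) = 252/260821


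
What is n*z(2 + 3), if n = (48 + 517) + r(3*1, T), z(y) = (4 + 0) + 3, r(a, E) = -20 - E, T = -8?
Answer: 3871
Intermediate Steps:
z(y) = 7 (z(y) = 4 + 3 = 7)
n = 553 (n = (48 + 517) + (-20 - 1*(-8)) = 565 + (-20 + 8) = 565 - 12 = 553)
n*z(2 + 3) = 553*7 = 3871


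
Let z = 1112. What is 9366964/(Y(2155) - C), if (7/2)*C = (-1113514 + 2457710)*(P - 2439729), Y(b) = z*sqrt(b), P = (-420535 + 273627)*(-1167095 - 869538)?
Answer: -6727103417058913734709/82523661482072871276586986901308 - 325501999*sqrt(2155)/412618307410364356382934934506540 ≈ -8.1517e-11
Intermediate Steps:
P = 299197680764 (P = -146908*(-2036633) = 299197680764)
Y(b) = 1112*sqrt(b)
C = 114907727490937960 (C = 2*((-1113514 + 2457710)*(299197680764 - 2439729))/7 = 2*(1344196*299195241035)/7 = (2/7)*402177046218282860 = 114907727490937960)
9366964/(Y(2155) - C) = 9366964/(1112*sqrt(2155) - 1*114907727490937960) = 9366964/(1112*sqrt(2155) - 114907727490937960) = 9366964/(-114907727490937960 + 1112*sqrt(2155))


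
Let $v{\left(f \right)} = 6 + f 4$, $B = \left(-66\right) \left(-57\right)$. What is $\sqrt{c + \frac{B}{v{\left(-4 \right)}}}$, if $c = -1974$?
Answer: $\frac{i \sqrt{58755}}{5} \approx 48.479 i$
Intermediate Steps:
$B = 3762$
$v{\left(f \right)} = 6 + 4 f$
$\sqrt{c + \frac{B}{v{\left(-4 \right)}}} = \sqrt{-1974 + \frac{3762}{6 + 4 \left(-4\right)}} = \sqrt{-1974 + \frac{3762}{6 - 16}} = \sqrt{-1974 + \frac{3762}{-10}} = \sqrt{-1974 + 3762 \left(- \frac{1}{10}\right)} = \sqrt{-1974 - \frac{1881}{5}} = \sqrt{- \frac{11751}{5}} = \frac{i \sqrt{58755}}{5}$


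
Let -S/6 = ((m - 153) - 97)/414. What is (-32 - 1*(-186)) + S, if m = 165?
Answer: 10711/69 ≈ 155.23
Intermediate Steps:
S = 85/69 (S = -6*((165 - 153) - 97)/414 = -6*(12 - 97)/414 = -(-510)/414 = -6*(-85/414) = 85/69 ≈ 1.2319)
(-32 - 1*(-186)) + S = (-32 - 1*(-186)) + 85/69 = (-32 + 186) + 85/69 = 154 + 85/69 = 10711/69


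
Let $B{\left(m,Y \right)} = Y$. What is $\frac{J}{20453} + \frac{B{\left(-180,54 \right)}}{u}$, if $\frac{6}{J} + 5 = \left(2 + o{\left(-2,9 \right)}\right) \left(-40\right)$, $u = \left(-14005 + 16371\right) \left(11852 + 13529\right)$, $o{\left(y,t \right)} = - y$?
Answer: $- \frac{29678741}{33776386188545} \approx -8.7868 \cdot 10^{-7}$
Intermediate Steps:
$u = 60051446$ ($u = 2366 \cdot 25381 = 60051446$)
$J = - \frac{2}{55}$ ($J = \frac{6}{-5 + \left(2 - -2\right) \left(-40\right)} = \frac{6}{-5 + \left(2 + 2\right) \left(-40\right)} = \frac{6}{-5 + 4 \left(-40\right)} = \frac{6}{-5 - 160} = \frac{6}{-165} = 6 \left(- \frac{1}{165}\right) = - \frac{2}{55} \approx -0.036364$)
$\frac{J}{20453} + \frac{B{\left(-180,54 \right)}}{u} = - \frac{2}{55 \cdot 20453} + \frac{54}{60051446} = \left(- \frac{2}{55}\right) \frac{1}{20453} + 54 \cdot \frac{1}{60051446} = - \frac{2}{1124915} + \frac{27}{30025723} = - \frac{29678741}{33776386188545}$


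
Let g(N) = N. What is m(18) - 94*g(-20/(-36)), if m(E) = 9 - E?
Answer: -551/9 ≈ -61.222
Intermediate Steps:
m(18) - 94*g(-20/(-36)) = (9 - 1*18) - (-1880)/(-36) = (9 - 18) - (-1880)*(-1)/36 = -9 - 94*5/9 = -9 - 470/9 = -551/9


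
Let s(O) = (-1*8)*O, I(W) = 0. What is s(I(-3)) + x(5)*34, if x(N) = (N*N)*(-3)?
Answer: -2550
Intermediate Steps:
x(N) = -3*N² (x(N) = N²*(-3) = -3*N²)
s(O) = -8*O
s(I(-3)) + x(5)*34 = -8*0 - 3*5²*34 = 0 - 3*25*34 = 0 - 75*34 = 0 - 2550 = -2550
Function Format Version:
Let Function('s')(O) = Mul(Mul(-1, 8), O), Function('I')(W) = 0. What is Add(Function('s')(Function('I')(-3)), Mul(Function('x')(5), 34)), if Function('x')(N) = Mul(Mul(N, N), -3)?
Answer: -2550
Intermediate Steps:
Function('x')(N) = Mul(-3, Pow(N, 2)) (Function('x')(N) = Mul(Pow(N, 2), -3) = Mul(-3, Pow(N, 2)))
Function('s')(O) = Mul(-8, O)
Add(Function('s')(Function('I')(-3)), Mul(Function('x')(5), 34)) = Add(Mul(-8, 0), Mul(Mul(-3, Pow(5, 2)), 34)) = Add(0, Mul(Mul(-3, 25), 34)) = Add(0, Mul(-75, 34)) = Add(0, -2550) = -2550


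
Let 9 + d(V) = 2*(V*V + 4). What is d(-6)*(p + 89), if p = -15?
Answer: 5254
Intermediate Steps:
d(V) = -1 + 2*V² (d(V) = -9 + 2*(V*V + 4) = -9 + 2*(V² + 4) = -9 + 2*(4 + V²) = -9 + (8 + 2*V²) = -1 + 2*V²)
d(-6)*(p + 89) = (-1 + 2*(-6)²)*(-15 + 89) = (-1 + 2*36)*74 = (-1 + 72)*74 = 71*74 = 5254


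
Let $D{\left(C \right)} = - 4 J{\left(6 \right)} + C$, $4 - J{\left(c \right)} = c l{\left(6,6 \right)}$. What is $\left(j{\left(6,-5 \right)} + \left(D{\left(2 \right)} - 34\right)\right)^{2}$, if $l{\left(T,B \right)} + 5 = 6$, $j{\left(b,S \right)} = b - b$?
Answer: $576$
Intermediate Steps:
$j{\left(b,S \right)} = 0$
$l{\left(T,B \right)} = 1$ ($l{\left(T,B \right)} = -5 + 6 = 1$)
$J{\left(c \right)} = 4 - c$ ($J{\left(c \right)} = 4 - c 1 = 4 - c$)
$D{\left(C \right)} = 8 + C$ ($D{\left(C \right)} = - 4 \left(4 - 6\right) + C = \left(-4\right) \left(-2\right) + C = 8 + C$)
$\left(j{\left(6,-5 \right)} + \left(D{\left(2 \right)} - 34\right)\right)^{2} = \left(0 + \left(\left(8 + 2\right) - 34\right)\right)^{2} = \left(0 + \left(10 - 34\right)\right)^{2} = \left(0 - 24\right)^{2} = \left(-24\right)^{2} = 576$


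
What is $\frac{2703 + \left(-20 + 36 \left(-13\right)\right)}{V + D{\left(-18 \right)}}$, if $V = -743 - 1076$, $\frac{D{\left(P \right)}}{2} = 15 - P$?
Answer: $- \frac{2215}{1753} \approx -1.2635$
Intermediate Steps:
$D{\left(P \right)} = 30 - 2 P$ ($D{\left(P \right)} = 2 \left(15 - P\right) = 30 - 2 P$)
$V = -1819$ ($V = -743 - 1076 = -1819$)
$\frac{2703 + \left(-20 + 36 \left(-13\right)\right)}{V + D{\left(-18 \right)}} = \frac{2703 + \left(-20 + 36 \left(-13\right)\right)}{-1819 + \left(30 - -36\right)} = \frac{2703 - 488}{-1819 + \left(30 + 36\right)} = \frac{2703 - 488}{-1819 + 66} = \frac{2215}{-1753} = 2215 \left(- \frac{1}{1753}\right) = - \frac{2215}{1753}$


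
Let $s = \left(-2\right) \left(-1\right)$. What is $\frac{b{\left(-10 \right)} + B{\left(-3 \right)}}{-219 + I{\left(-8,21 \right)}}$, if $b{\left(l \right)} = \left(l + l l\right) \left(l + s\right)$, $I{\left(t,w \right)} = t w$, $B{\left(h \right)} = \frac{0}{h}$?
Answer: $\frac{80}{43} \approx 1.8605$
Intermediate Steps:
$B{\left(h \right)} = 0$
$s = 2$
$b{\left(l \right)} = \left(2 + l\right) \left(l + l^{2}\right)$ ($b{\left(l \right)} = \left(l + l l\right) \left(l + 2\right) = \left(l + l^{2}\right) \left(2 + l\right) = \left(2 + l\right) \left(l + l^{2}\right)$)
$\frac{b{\left(-10 \right)} + B{\left(-3 \right)}}{-219 + I{\left(-8,21 \right)}} = \frac{- 10 \left(2 + \left(-10\right)^{2} + 3 \left(-10\right)\right) + 0}{-219 - 168} = \frac{- 10 \left(2 + 100 - 30\right) + 0}{-219 - 168} = \frac{\left(-10\right) 72 + 0}{-387} = \left(-720 + 0\right) \left(- \frac{1}{387}\right) = \left(-720\right) \left(- \frac{1}{387}\right) = \frac{80}{43}$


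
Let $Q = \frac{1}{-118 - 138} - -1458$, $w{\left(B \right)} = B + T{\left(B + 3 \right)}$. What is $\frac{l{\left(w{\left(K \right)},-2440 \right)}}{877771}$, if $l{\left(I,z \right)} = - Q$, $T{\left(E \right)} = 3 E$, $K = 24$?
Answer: $- \frac{373247}{224709376} \approx -0.001661$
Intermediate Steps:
$w{\left(B \right)} = 9 + 4 B$ ($w{\left(B \right)} = B + 3 \left(B + 3\right) = B + 3 \left(3 + B\right) = B + \left(9 + 3 B\right) = 9 + 4 B$)
$Q = \frac{373247}{256}$ ($Q = \frac{1}{-256} + 1458 = - \frac{1}{256} + 1458 = \frac{373247}{256} \approx 1458.0$)
$l{\left(I,z \right)} = - \frac{373247}{256}$ ($l{\left(I,z \right)} = \left(-1\right) \frac{373247}{256} = - \frac{373247}{256}$)
$\frac{l{\left(w{\left(K \right)},-2440 \right)}}{877771} = - \frac{373247}{256 \cdot 877771} = \left(- \frac{373247}{256}\right) \frac{1}{877771} = - \frac{373247}{224709376}$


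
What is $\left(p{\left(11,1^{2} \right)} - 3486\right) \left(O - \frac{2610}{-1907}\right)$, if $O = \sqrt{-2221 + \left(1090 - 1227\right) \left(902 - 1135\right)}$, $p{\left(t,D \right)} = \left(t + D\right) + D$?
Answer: $- \frac{9064530}{1907} - 104190 \sqrt{33} \approx -6.0328 \cdot 10^{5}$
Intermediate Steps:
$p{\left(t,D \right)} = t + 2 D$ ($p{\left(t,D \right)} = \left(D + t\right) + D = t + 2 D$)
$O = 30 \sqrt{33}$ ($O = \sqrt{-2221 - -31921} = \sqrt{-2221 + 31921} = \sqrt{29700} = 30 \sqrt{33} \approx 172.34$)
$\left(p{\left(11,1^{2} \right)} - 3486\right) \left(O - \frac{2610}{-1907}\right) = \left(\left(11 + 2 \cdot 1^{2}\right) - 3486\right) \left(30 \sqrt{33} - \frac{2610}{-1907}\right) = \left(\left(11 + 2 \cdot 1\right) - 3486\right) \left(30 \sqrt{33} - - \frac{2610}{1907}\right) = \left(\left(11 + 2\right) - 3486\right) \left(30 \sqrt{33} + \frac{2610}{1907}\right) = \left(13 - 3486\right) \left(\frac{2610}{1907} + 30 \sqrt{33}\right) = - 3473 \left(\frac{2610}{1907} + 30 \sqrt{33}\right) = - \frac{9064530}{1907} - 104190 \sqrt{33}$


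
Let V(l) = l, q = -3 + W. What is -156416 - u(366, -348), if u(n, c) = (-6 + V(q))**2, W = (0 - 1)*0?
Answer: -156497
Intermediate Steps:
W = 0 (W = -1*0 = 0)
q = -3 (q = -3 + 0 = -3)
u(n, c) = 81 (u(n, c) = (-6 - 3)**2 = (-9)**2 = 81)
-156416 - u(366, -348) = -156416 - 1*81 = -156416 - 81 = -156497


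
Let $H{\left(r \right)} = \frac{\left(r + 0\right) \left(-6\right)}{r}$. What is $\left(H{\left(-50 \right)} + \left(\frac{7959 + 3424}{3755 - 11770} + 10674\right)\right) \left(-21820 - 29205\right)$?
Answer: $- \frac{872452360585}{1603} \approx -5.4426 \cdot 10^{8}$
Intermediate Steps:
$H{\left(r \right)} = -6$ ($H{\left(r \right)} = \frac{r \left(-6\right)}{r} = \frac{\left(-6\right) r}{r} = -6$)
$\left(H{\left(-50 \right)} + \left(\frac{7959 + 3424}{3755 - 11770} + 10674\right)\right) \left(-21820 - 29205\right) = \left(-6 + \left(\frac{7959 + 3424}{3755 - 11770} + 10674\right)\right) \left(-21820 - 29205\right) = \left(-6 + \left(\frac{11383}{-8015} + 10674\right)\right) \left(-51025\right) = \left(-6 + \left(11383 \left(- \frac{1}{8015}\right) + 10674\right)\right) \left(-51025\right) = \left(-6 + \left(- \frac{11383}{8015} + 10674\right)\right) \left(-51025\right) = \left(-6 + \frac{85540727}{8015}\right) \left(-51025\right) = \frac{85492637}{8015} \left(-51025\right) = - \frac{872452360585}{1603}$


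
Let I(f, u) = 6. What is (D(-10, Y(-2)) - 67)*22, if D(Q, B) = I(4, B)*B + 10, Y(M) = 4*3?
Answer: 330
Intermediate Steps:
Y(M) = 12
D(Q, B) = 10 + 6*B (D(Q, B) = 6*B + 10 = 10 + 6*B)
(D(-10, Y(-2)) - 67)*22 = ((10 + 6*12) - 67)*22 = ((10 + 72) - 67)*22 = (82 - 67)*22 = 15*22 = 330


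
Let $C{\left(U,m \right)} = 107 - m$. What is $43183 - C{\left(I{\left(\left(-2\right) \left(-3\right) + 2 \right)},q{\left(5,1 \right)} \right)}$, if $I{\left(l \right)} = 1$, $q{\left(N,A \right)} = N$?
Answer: $43081$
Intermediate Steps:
$43183 - C{\left(I{\left(\left(-2\right) \left(-3\right) + 2 \right)},q{\left(5,1 \right)} \right)} = 43183 - \left(107 - 5\right) = 43183 - 102 = 43081$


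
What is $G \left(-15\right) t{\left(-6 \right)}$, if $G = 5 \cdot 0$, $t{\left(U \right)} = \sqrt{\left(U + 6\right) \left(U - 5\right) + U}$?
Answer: $0$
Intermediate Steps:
$t{\left(U \right)} = \sqrt{U + \left(-5 + U\right) \left(6 + U\right)}$ ($t{\left(U \right)} = \sqrt{\left(6 + U\right) \left(-5 + U\right) + U} = \sqrt{\left(-5 + U\right) \left(6 + U\right) + U} = \sqrt{U + \left(-5 + U\right) \left(6 + U\right)}$)
$G = 0$
$G \left(-15\right) t{\left(-6 \right)} = 0 \left(-15\right) \sqrt{-30 + \left(-6\right)^{2} + 2 \left(-6\right)} = 0 \sqrt{-30 + 36 - 12} = 0 \sqrt{-6} = 0 i \sqrt{6} = 0$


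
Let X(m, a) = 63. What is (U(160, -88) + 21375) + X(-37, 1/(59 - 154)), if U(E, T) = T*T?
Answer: 29182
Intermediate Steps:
U(E, T) = T²
(U(160, -88) + 21375) + X(-37, 1/(59 - 154)) = ((-88)² + 21375) + 63 = (7744 + 21375) + 63 = 29119 + 63 = 29182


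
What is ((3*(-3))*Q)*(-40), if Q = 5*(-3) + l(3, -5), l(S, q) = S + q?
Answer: -6120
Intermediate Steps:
Q = -17 (Q = 5*(-3) + (3 - 5) = -15 - 2 = -17)
((3*(-3))*Q)*(-40) = ((3*(-3))*(-17))*(-40) = -9*(-17)*(-40) = 153*(-40) = -6120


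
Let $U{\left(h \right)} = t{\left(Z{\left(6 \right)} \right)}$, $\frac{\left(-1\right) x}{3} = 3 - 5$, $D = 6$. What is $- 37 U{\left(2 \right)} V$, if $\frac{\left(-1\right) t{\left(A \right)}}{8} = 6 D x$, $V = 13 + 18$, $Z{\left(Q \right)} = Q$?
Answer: $1982016$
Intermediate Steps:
$x = 6$ ($x = - 3 \left(3 - 5\right) = \left(-3\right) \left(-2\right) = 6$)
$V = 31$
$t{\left(A \right)} = -1728$ ($t{\left(A \right)} = - 8 \cdot 6 \cdot 6 \cdot 6 = - 8 \cdot 36 \cdot 6 = \left(-8\right) 216 = -1728$)
$U{\left(h \right)} = -1728$
$- 37 U{\left(2 \right)} V = \left(-37\right) \left(-1728\right) 31 = 63936 \cdot 31 = 1982016$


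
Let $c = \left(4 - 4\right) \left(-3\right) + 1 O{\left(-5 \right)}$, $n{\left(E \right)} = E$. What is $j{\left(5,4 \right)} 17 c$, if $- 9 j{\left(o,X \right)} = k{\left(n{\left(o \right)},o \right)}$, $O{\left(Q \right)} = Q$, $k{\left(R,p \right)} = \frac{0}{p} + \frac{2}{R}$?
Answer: $\frac{34}{9} \approx 3.7778$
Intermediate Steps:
$k{\left(R,p \right)} = \frac{2}{R}$ ($k{\left(R,p \right)} = 0 + \frac{2}{R} = \frac{2}{R}$)
$j{\left(o,X \right)} = - \frac{2}{9 o}$ ($j{\left(o,X \right)} = - \frac{2 \frac{1}{o}}{9} = - \frac{2}{9 o}$)
$c = -5$ ($c = \left(4 - 4\right) \left(-3\right) + 1 \left(-5\right) = 0 \left(-3\right) - 5 = 0 - 5 = -5$)
$j{\left(5,4 \right)} 17 c = - \frac{2}{9 \cdot 5} \cdot 17 \left(-5\right) = \left(- \frac{2}{9}\right) \frac{1}{5} \cdot 17 \left(-5\right) = \left(- \frac{2}{45}\right) 17 \left(-5\right) = \left(- \frac{34}{45}\right) \left(-5\right) = \frac{34}{9}$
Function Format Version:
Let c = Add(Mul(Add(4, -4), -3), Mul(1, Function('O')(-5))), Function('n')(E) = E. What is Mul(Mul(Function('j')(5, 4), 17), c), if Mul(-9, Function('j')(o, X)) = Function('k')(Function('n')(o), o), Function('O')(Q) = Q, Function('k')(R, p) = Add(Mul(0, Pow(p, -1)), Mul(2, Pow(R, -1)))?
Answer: Rational(34, 9) ≈ 3.7778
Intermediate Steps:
Function('k')(R, p) = Mul(2, Pow(R, -1)) (Function('k')(R, p) = Add(0, Mul(2, Pow(R, -1))) = Mul(2, Pow(R, -1)))
Function('j')(o, X) = Mul(Rational(-2, 9), Pow(o, -1)) (Function('j')(o, X) = Mul(Rational(-1, 9), Mul(2, Pow(o, -1))) = Mul(Rational(-2, 9), Pow(o, -1)))
c = -5 (c = Add(Mul(Add(4, -4), -3), Mul(1, -5)) = Add(Mul(0, -3), -5) = Add(0, -5) = -5)
Mul(Mul(Function('j')(5, 4), 17), c) = Mul(Mul(Mul(Rational(-2, 9), Pow(5, -1)), 17), -5) = Mul(Mul(Mul(Rational(-2, 9), Rational(1, 5)), 17), -5) = Mul(Mul(Rational(-2, 45), 17), -5) = Mul(Rational(-34, 45), -5) = Rational(34, 9)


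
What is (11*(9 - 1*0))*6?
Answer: 594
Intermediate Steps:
(11*(9 - 1*0))*6 = (11*(9 + 0))*6 = (11*9)*6 = 99*6 = 594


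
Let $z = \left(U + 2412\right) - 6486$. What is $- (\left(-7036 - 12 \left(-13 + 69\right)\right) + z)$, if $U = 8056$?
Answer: $3726$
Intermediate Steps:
$z = 3982$ ($z = \left(8056 + 2412\right) - 6486 = 10468 - 6486 = 3982$)
$- (\left(-7036 - 12 \left(-13 + 69\right)\right) + z) = - (\left(-7036 - 12 \left(-13 + 69\right)\right) + 3982) = - (\left(-7036 - 12 \cdot 56\right) + 3982) = - (\left(-7036 - 672\right) + 3982) = - (-7708 + 3982) = \left(-1\right) \left(-3726\right) = 3726$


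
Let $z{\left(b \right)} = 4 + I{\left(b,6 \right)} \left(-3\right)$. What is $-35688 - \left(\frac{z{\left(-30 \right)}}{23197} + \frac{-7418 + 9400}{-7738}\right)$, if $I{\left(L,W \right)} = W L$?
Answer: $- \frac{3202948316293}{89749193} \approx -35688.0$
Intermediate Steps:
$I{\left(L,W \right)} = L W$
$z{\left(b \right)} = 4 - 18 b$ ($z{\left(b \right)} = 4 + b 6 \left(-3\right) = 4 + 6 b \left(-3\right) = 4 - 18 b$)
$-35688 - \left(\frac{z{\left(-30 \right)}}{23197} + \frac{-7418 + 9400}{-7738}\right) = -35688 - \left(\frac{4 - -540}{23197} + \frac{-7418 + 9400}{-7738}\right) = -35688 - \left(\left(4 + 540\right) \frac{1}{23197} + 1982 \left(- \frac{1}{7738}\right)\right) = -35688 - \left(544 \cdot \frac{1}{23197} - \frac{991}{3869}\right) = -35688 - \left(\frac{544}{23197} - \frac{991}{3869}\right) = -35688 - - \frac{20883491}{89749193} = -35688 + \frac{20883491}{89749193} = - \frac{3202948316293}{89749193}$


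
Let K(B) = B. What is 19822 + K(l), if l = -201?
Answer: 19621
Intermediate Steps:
19822 + K(l) = 19822 - 201 = 19621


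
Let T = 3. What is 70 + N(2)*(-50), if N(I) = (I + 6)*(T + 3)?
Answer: -2330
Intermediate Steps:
N(I) = 36 + 6*I (N(I) = (I + 6)*(3 + 3) = (6 + I)*6 = 36 + 6*I)
70 + N(2)*(-50) = 70 + (36 + 6*2)*(-50) = 70 + (36 + 12)*(-50) = 70 + 48*(-50) = 70 - 2400 = -2330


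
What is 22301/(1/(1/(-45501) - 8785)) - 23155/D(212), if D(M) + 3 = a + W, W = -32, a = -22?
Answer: -1946796218227/9937 ≈ -1.9591e+8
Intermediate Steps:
D(M) = -57 (D(M) = -3 + (-22 - 32) = -3 - 54 = -57)
22301/(1/(1/(-45501) - 8785)) - 23155/D(212) = 22301/(1/(1/(-45501) - 8785)) - 23155/(-57) = 22301/(1/(-1/45501 - 8785)) - 23155*(-1/57) = 22301/(1/(-399726286/45501)) + 23155/57 = 22301/(-45501/399726286) + 23155/57 = 22301*(-399726286/45501) + 23155/57 = -307389513934/1569 + 23155/57 = -1946796218227/9937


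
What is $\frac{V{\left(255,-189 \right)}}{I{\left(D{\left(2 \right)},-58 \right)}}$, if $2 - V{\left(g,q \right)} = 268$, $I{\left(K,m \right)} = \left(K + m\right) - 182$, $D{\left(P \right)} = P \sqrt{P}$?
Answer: $\frac{7980}{7199} + \frac{133 \sqrt{2}}{14398} \approx 1.1216$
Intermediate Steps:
$D{\left(P \right)} = P^{\frac{3}{2}}$
$I{\left(K,m \right)} = -182 + K + m$
$V{\left(g,q \right)} = -266$ ($V{\left(g,q \right)} = 2 - 268 = -266$)
$\frac{V{\left(255,-189 \right)}}{I{\left(D{\left(2 \right)},-58 \right)}} = - \frac{266}{-182 + 2^{\frac{3}{2}} - 58} = - \frac{266}{-182 + 2 \sqrt{2} - 58} = - \frac{266}{-240 + 2 \sqrt{2}}$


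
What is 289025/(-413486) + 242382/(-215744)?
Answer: -40644243313/22301780896 ≈ -1.8225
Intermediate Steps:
289025/(-413486) + 242382/(-215744) = 289025*(-1/413486) + 242382*(-1/215744) = -289025/413486 - 121191/107872 = -40644243313/22301780896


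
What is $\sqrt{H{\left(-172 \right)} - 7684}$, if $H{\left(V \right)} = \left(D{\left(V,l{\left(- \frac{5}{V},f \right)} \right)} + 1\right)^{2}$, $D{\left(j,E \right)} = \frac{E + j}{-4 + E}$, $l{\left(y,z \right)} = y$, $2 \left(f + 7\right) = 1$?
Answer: $\frac{72 i \sqrt{514798}}{683} \approx 75.636 i$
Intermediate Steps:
$f = - \frac{13}{2}$ ($f = -7 + \frac{1}{2} \cdot 1 = -7 + \frac{1}{2} = - \frac{13}{2} \approx -6.5$)
$D{\left(j,E \right)} = \frac{E + j}{-4 + E}$
$H{\left(V \right)} = \left(1 + \frac{V - \frac{5}{V}}{-4 - \frac{5}{V}}\right)^{2}$ ($H{\left(V \right)} = \left(\frac{- \frac{5}{V} + V}{-4 - \frac{5}{V}} + 1\right)^{2} = \left(\frac{V - \frac{5}{V}}{-4 - \frac{5}{V}} + 1\right)^{2} = \left(1 + \frac{V - \frac{5}{V}}{-4 - \frac{5}{V}}\right)^{2}$)
$\sqrt{H{\left(-172 \right)} - 7684} = \sqrt{\frac{\left(10 - \left(-172\right)^{2} + 4 \left(-172\right)\right)^{2}}{\left(5 + 4 \left(-172\right)\right)^{2}} - 7684} = \sqrt{\frac{\left(10 - 29584 - 688\right)^{2}}{\left(5 - 688\right)^{2}} - 7684} = \sqrt{\frac{\left(10 - 29584 - 688\right)^{2}}{466489} - 7684} = \sqrt{\frac{\left(-30262\right)^{2}}{466489} - 7684} = \sqrt{\frac{1}{466489} \cdot 915788644 - 7684} = \sqrt{\frac{915788644}{466489} - 7684} = \sqrt{- \frac{2668712832}{466489}} = \frac{72 i \sqrt{514798}}{683}$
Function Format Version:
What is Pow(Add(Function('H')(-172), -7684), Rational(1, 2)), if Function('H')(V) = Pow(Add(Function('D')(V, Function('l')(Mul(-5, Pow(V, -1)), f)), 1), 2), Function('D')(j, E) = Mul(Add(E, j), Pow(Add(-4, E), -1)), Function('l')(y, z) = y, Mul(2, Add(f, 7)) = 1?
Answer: Mul(Rational(72, 683), I, Pow(514798, Rational(1, 2))) ≈ Mul(75.636, I)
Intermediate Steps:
f = Rational(-13, 2) (f = Add(-7, Mul(Rational(1, 2), 1)) = Add(-7, Rational(1, 2)) = Rational(-13, 2) ≈ -6.5000)
Function('D')(j, E) = Mul(Pow(Add(-4, E), -1), Add(E, j))
Function('H')(V) = Pow(Add(1, Mul(Pow(Add(-4, Mul(-5, Pow(V, -1))), -1), Add(V, Mul(-5, Pow(V, -1))))), 2) (Function('H')(V) = Pow(Add(Mul(Pow(Add(-4, Mul(-5, Pow(V, -1))), -1), Add(Mul(-5, Pow(V, -1)), V)), 1), 2) = Pow(Add(Mul(Pow(Add(-4, Mul(-5, Pow(V, -1))), -1), Add(V, Mul(-5, Pow(V, -1)))), 1), 2) = Pow(Add(1, Mul(Pow(Add(-4, Mul(-5, Pow(V, -1))), -1), Add(V, Mul(-5, Pow(V, -1))))), 2))
Pow(Add(Function('H')(-172), -7684), Rational(1, 2)) = Pow(Add(Mul(Pow(Add(5, Mul(4, -172)), -2), Pow(Add(10, Mul(-1, Pow(-172, 2)), Mul(4, -172)), 2)), -7684), Rational(1, 2)) = Pow(Add(Mul(Pow(Add(5, -688), -2), Pow(Add(10, Mul(-1, 29584), -688), 2)), -7684), Rational(1, 2)) = Pow(Add(Mul(Pow(-683, -2), Pow(Add(10, -29584, -688), 2)), -7684), Rational(1, 2)) = Pow(Add(Mul(Rational(1, 466489), Pow(-30262, 2)), -7684), Rational(1, 2)) = Pow(Add(Mul(Rational(1, 466489), 915788644), -7684), Rational(1, 2)) = Pow(Add(Rational(915788644, 466489), -7684), Rational(1, 2)) = Pow(Rational(-2668712832, 466489), Rational(1, 2)) = Mul(Rational(72, 683), I, Pow(514798, Rational(1, 2)))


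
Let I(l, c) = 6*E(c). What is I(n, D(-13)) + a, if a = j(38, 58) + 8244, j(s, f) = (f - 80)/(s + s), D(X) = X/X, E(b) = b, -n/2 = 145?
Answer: 313489/38 ≈ 8249.7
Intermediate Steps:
n = -290 (n = -2*145 = -290)
D(X) = 1
I(l, c) = 6*c
j(s, f) = (-80 + f)/(2*s) (j(s, f) = (-80 + f)/((2*s)) = (-80 + f)*(1/(2*s)) = (-80 + f)/(2*s))
a = 313261/38 (a = (½)*(-80 + 58)/38 + 8244 = (½)*(1/38)*(-22) + 8244 = -11/38 + 8244 = 313261/38 ≈ 8243.7)
I(n, D(-13)) + a = 6*1 + 313261/38 = 6 + 313261/38 = 313489/38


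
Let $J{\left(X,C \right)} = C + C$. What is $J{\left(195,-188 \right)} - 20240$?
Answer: $-20616$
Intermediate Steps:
$J{\left(X,C \right)} = 2 C$
$J{\left(195,-188 \right)} - 20240 = 2 \left(-188\right) - 20240 = -376 - 20240 = -20616$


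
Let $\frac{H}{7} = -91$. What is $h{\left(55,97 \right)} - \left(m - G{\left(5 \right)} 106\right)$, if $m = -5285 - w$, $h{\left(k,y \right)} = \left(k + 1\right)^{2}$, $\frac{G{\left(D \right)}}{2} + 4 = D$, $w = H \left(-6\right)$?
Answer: $12455$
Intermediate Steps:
$H = -637$ ($H = 7 \left(-91\right) = -637$)
$w = 3822$ ($w = \left(-637\right) \left(-6\right) = 3822$)
$G{\left(D \right)} = -8 + 2 D$
$h{\left(k,y \right)} = \left(1 + k\right)^{2}$
$m = -9107$ ($m = -5285 - 3822 = -9107$)
$h{\left(55,97 \right)} - \left(m - G{\left(5 \right)} 106\right) = \left(1 + 55\right)^{2} + \left(\left(-8 + 2 \cdot 5\right) 106 - -9107\right) = 56^{2} + \left(\left(-8 + 10\right) 106 + 9107\right) = 3136 + \left(2 \cdot 106 + 9107\right) = 3136 + \left(212 + 9107\right) = 3136 + 9319 = 12455$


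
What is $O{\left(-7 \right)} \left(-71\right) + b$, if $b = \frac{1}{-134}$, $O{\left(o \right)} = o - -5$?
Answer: $\frac{19027}{134} \approx 141.99$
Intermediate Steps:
$O{\left(o \right)} = 5 + o$ ($O{\left(o \right)} = o + 5 = 5 + o$)
$b = - \frac{1}{134} \approx -0.0074627$
$O{\left(-7 \right)} \left(-71\right) + b = \left(5 - 7\right) \left(-71\right) - \frac{1}{134} = \left(-2\right) \left(-71\right) - \frac{1}{134} = 142 - \frac{1}{134} = \frac{19027}{134}$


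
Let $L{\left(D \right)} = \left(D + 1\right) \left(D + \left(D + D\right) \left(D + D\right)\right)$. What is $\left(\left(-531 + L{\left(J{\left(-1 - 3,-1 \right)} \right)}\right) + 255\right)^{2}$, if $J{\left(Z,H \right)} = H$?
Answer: $76176$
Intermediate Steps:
$L{\left(D \right)} = \left(1 + D\right) \left(D + 4 D^{2}\right)$ ($L{\left(D \right)} = \left(1 + D\right) \left(D + 2 D 2 D\right) = \left(1 + D\right) \left(D + 4 D^{2}\right)$)
$\left(\left(-531 + L{\left(J{\left(-1 - 3,-1 \right)} \right)}\right) + 255\right)^{2} = \left(\left(-531 - \left(1 + 4 \left(-1\right)^{2} + 5 \left(-1\right)\right)\right) + 255\right)^{2} = \left(\left(-531 - \left(1 + 4 \cdot 1 - 5\right)\right) + 255\right)^{2} = \left(\left(-531 - \left(1 + 4 - 5\right)\right) + 255\right)^{2} = \left(\left(-531 - 0\right) + 255\right)^{2} = \left(\left(-531 + 0\right) + 255\right)^{2} = \left(-531 + 255\right)^{2} = \left(-276\right)^{2} = 76176$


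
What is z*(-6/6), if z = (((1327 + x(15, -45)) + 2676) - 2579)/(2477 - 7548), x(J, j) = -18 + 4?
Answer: 1410/5071 ≈ 0.27805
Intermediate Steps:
x(J, j) = -14
z = -1410/5071 (z = (((1327 - 14) + 2676) - 2579)/(2477 - 7548) = ((1313 + 2676) - 2579)/(-5071) = (3989 - 2579)*(-1/5071) = 1410*(-1/5071) = -1410/5071 ≈ -0.27805)
z*(-6/6) = -(-8460)/(5071*6) = -1410/5071*(-1) = 1410/5071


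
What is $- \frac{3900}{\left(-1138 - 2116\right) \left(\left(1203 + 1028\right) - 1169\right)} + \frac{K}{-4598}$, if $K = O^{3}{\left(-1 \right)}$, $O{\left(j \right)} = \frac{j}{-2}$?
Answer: $\frac{11666821}{10593019536} \approx 0.0011014$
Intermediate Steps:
$O{\left(j \right)} = - \frac{j}{2}$ ($O{\left(j \right)} = j \left(- \frac{1}{2}\right) = - \frac{j}{2}$)
$K = \frac{1}{8}$ ($K = \left(\left(- \frac{1}{2}\right) \left(-1\right)\right)^{3} = \left(\frac{1}{2}\right)^{3} = \frac{1}{8} \approx 0.125$)
$- \frac{3900}{\left(-1138 - 2116\right) \left(\left(1203 + 1028\right) - 1169\right)} + \frac{K}{-4598} = - \frac{3900}{\left(-1138 - 2116\right) \left(\left(1203 + 1028\right) - 1169\right)} + \frac{1}{8 \left(-4598\right)} = - \frac{3900}{\left(-3254\right) \left(2231 - 1169\right)} + \frac{1}{8} \left(- \frac{1}{4598}\right) = - \frac{3900}{\left(-3254\right) 1062} - \frac{1}{36784} = - \frac{3900}{-3455748} - \frac{1}{36784} = \left(-3900\right) \left(- \frac{1}{3455748}\right) - \frac{1}{36784} = \frac{325}{287979} - \frac{1}{36784} = \frac{11666821}{10593019536}$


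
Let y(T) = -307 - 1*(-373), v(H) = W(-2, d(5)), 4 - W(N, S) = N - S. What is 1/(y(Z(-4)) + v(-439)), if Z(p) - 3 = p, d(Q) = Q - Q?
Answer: 1/72 ≈ 0.013889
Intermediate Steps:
d(Q) = 0
W(N, S) = 4 + S - N (W(N, S) = 4 - (N - S) = 4 + (S - N) = 4 + S - N)
v(H) = 6 (v(H) = 4 + 0 - 1*(-2) = 4 + 0 + 2 = 6)
Z(p) = 3 + p
y(T) = 66 (y(T) = -307 + 373 = 66)
1/(y(Z(-4)) + v(-439)) = 1/(66 + 6) = 1/72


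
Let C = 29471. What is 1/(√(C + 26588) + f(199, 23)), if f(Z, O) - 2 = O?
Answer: -25/55434 + √56059/55434 ≈ 0.0038202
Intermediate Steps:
f(Z, O) = 2 + O
1/(√(C + 26588) + f(199, 23)) = 1/(√(29471 + 26588) + (2 + 23)) = 1/(√56059 + 25) = 1/(25 + √56059)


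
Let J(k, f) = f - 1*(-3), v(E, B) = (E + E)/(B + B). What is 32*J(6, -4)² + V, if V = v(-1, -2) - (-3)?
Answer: 71/2 ≈ 35.500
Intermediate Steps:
v(E, B) = E/B (v(E, B) = (2*E)/((2*B)) = (2*E)*(1/(2*B)) = E/B)
V = 7/2 (V = -1/(-2) - (-3) = -1*(-½) - 1*(-3) = ½ + 3 = 7/2 ≈ 3.5000)
J(k, f) = 3 + f (J(k, f) = f + 3 = 3 + f)
32*J(6, -4)² + V = 32*(3 - 4)² + 7/2 = 32*(-1)² + 7/2 = 32*1 + 7/2 = 32 + 7/2 = 71/2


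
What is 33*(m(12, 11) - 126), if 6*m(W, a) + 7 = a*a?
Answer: -3531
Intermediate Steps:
m(W, a) = -7/6 + a²/6 (m(W, a) = -7/6 + (a*a)/6 = -7/6 + a²/6)
33*(m(12, 11) - 126) = 33*((-7/6 + (⅙)*11²) - 126) = 33*((-7/6 + (⅙)*121) - 126) = 33*((-7/6 + 121/6) - 126) = 33*(19 - 126) = 33*(-107) = -3531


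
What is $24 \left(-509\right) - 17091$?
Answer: $-29307$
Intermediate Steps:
$24 \left(-509\right) - 17091 = -12216 - 17091 = -29307$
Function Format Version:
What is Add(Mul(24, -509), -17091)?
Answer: -29307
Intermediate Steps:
Add(Mul(24, -509), -17091) = Add(-12216, -17091) = -29307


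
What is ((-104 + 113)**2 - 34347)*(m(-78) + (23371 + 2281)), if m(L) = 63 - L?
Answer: -883822938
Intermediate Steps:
((-104 + 113)**2 - 34347)*(m(-78) + (23371 + 2281)) = ((-104 + 113)**2 - 34347)*((63 - 1*(-78)) + (23371 + 2281)) = (9**2 - 34347)*((63 + 78) + 25652) = (81 - 34347)*(141 + 25652) = -34266*25793 = -883822938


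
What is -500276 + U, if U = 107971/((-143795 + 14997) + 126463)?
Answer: -1168252431/2335 ≈ -5.0032e+5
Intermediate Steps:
U = -107971/2335 (U = 107971/(-128798 + 126463) = 107971/(-2335) = 107971*(-1/2335) = -107971/2335 ≈ -46.240)
-500276 + U = -500276 - 107971/2335 = -1168252431/2335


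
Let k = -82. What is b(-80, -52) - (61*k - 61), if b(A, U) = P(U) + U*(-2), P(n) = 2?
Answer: 5169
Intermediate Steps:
b(A, U) = 2 - 2*U (b(A, U) = 2 + U*(-2) = 2 - 2*U)
b(-80, -52) - (61*k - 61) = (2 - 2*(-52)) - (61*(-82) - 61) = (2 + 104) - (-5002 - 61) = 106 - 1*(-5063) = 106 + 5063 = 5169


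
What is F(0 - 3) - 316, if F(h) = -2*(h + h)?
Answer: -304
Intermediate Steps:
F(h) = -4*h
F(0 - 3) - 316 = -4*(0 - 3) - 316 = -4*(-3) - 316 = 12 - 316 = -304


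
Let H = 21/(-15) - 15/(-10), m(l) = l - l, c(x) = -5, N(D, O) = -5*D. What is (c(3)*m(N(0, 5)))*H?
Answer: 0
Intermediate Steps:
m(l) = 0
H = ⅒ (H = 21*(-1/15) - 15*(-⅒) = -7/5 + 3/2 = ⅒ ≈ 0.10000)
(c(3)*m(N(0, 5)))*H = -5*0*(⅒) = 0*(⅒) = 0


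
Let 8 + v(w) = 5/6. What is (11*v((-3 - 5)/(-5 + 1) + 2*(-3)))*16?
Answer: -3784/3 ≈ -1261.3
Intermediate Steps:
v(w) = -43/6 (v(w) = -8 + 5/6 = -8 + 5*(⅙) = -8 + ⅚ = -43/6)
(11*v((-3 - 5)/(-5 + 1) + 2*(-3)))*16 = (11*(-43/6))*16 = -473/6*16 = -3784/3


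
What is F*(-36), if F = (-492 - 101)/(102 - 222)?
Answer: -1779/10 ≈ -177.90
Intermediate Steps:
F = 593/120 (F = -593/(-120) = -593*(-1/120) = 593/120 ≈ 4.9417)
F*(-36) = (593/120)*(-36) = -1779/10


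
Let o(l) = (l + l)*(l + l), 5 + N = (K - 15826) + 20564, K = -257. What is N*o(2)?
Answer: 71616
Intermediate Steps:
N = 4476 (N = -5 + ((-257 - 15826) + 20564) = -5 + (-16083 + 20564) = -5 + 4481 = 4476)
o(l) = 4*l² (o(l) = (2*l)*(2*l) = 4*l²)
N*o(2) = 4476*(4*2²) = 4476*(4*4) = 4476*16 = 71616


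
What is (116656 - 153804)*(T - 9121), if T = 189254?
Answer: -6691580684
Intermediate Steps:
(116656 - 153804)*(T - 9121) = (116656 - 153804)*(189254 - 9121) = -37148*180133 = -6691580684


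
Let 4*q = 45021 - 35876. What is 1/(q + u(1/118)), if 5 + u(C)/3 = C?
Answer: 236/536021 ≈ 0.00044028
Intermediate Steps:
q = 9145/4 (q = (45021 - 35876)/4 = (¼)*9145 = 9145/4 ≈ 2286.3)
u(C) = -15 + 3*C
1/(q + u(1/118)) = 1/(9145/4 + (-15 + 3/118)) = 1/(9145/4 - 1767/118) = 1/(536021/236) = 236/536021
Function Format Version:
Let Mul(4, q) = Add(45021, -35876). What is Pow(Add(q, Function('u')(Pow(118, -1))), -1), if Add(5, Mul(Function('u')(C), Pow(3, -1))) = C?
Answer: Rational(236, 536021) ≈ 0.00044028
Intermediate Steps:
q = Rational(9145, 4) (q = Mul(Rational(1, 4), Add(45021, -35876)) = Mul(Rational(1, 4), 9145) = Rational(9145, 4) ≈ 2286.3)
Function('u')(C) = Add(-15, Mul(3, C))
Pow(Add(q, Function('u')(Pow(118, -1))), -1) = Pow(Add(Rational(9145, 4), Add(-15, Mul(3, Pow(118, -1)))), -1) = Pow(Add(Rational(9145, 4), Add(-15, Mul(3, Rational(1, 118)))), -1) = Pow(Add(Rational(9145, 4), Add(-15, Rational(3, 118))), -1) = Pow(Add(Rational(9145, 4), Rational(-1767, 118)), -1) = Pow(Rational(536021, 236), -1) = Rational(236, 536021)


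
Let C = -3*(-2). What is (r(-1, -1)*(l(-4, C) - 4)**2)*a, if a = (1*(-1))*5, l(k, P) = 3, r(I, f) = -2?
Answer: 10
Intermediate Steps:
C = 6
a = -5 (a = -1*5 = -5)
(r(-1, -1)*(l(-4, C) - 4)**2)*a = -2*(3 - 4)**2*(-5) = -2*(-1)**2*(-5) = -2*1*(-5) = -2*(-5) = 10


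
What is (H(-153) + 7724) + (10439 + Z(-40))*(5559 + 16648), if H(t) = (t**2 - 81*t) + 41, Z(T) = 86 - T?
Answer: 234660522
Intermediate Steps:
H(t) = 41 + t**2 - 81*t
(H(-153) + 7724) + (10439 + Z(-40))*(5559 + 16648) = ((41 + (-153)**2 - 81*(-153)) + 7724) + (10439 + (86 - 1*(-40)))*(5559 + 16648) = ((41 + 23409 + 12393) + 7724) + (10439 + (86 + 40))*22207 = (35843 + 7724) + (10439 + 126)*22207 = 43567 + 10565*22207 = 43567 + 234616955 = 234660522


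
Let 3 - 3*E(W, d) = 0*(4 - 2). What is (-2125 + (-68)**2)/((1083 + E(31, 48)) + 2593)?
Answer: 2499/3677 ≈ 0.67963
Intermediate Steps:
E(W, d) = 1 (E(W, d) = 1 - 0*(4 - 2) = 1 - 0*2 = 1 - 1/3*0 = 1 + 0 = 1)
(-2125 + (-68)**2)/((1083 + E(31, 48)) + 2593) = (-2125 + (-68)**2)/((1083 + 1) + 2593) = (-2125 + 4624)/(1084 + 2593) = 2499/3677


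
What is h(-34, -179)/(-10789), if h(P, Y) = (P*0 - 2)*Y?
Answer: -358/10789 ≈ -0.033182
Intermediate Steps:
h(P, Y) = -2*Y (h(P, Y) = (0 - 2)*Y = -2*Y)
h(-34, -179)/(-10789) = -2*(-179)/(-10789) = 358*(-1/10789) = -358/10789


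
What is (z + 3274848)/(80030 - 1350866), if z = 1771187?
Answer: -5046035/1270836 ≈ -3.9706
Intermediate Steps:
(z + 3274848)/(80030 - 1350866) = (1771187 + 3274848)/(80030 - 1350866) = 5046035/(-1270836) = 5046035*(-1/1270836) = -5046035/1270836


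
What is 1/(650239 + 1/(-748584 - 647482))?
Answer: 1396066/907776559773 ≈ 1.5379e-6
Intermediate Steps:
1/(650239 + 1/(-748584 - 647482)) = 1/(650239 + 1/(-1396066)) = 1/(650239 - 1/1396066) = 1/(907776559773/1396066) = 1396066/907776559773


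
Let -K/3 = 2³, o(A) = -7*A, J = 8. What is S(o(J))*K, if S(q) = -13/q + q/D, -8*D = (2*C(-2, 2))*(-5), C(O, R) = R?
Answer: 18621/35 ≈ 532.03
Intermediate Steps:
K = -24 (K = -3*2³ = -3*8 = -24)
D = 5/2 (D = -2*2*(-5)/8 = -(-5)/2 = -⅛*(-20) = 5/2 ≈ 2.5000)
S(q) = -13/q + 2*q/5 (S(q) = -13/q + q/(5/2) = -13/q + q*(⅖) = -13/q + 2*q/5)
S(o(J))*K = (-13/((-7*8)) + 2*(-7*8)/5)*(-24) = (-13/(-56) + (⅖)*(-56))*(-24) = (-13*(-1/56) - 112/5)*(-24) = (13/56 - 112/5)*(-24) = -6207/280*(-24) = 18621/35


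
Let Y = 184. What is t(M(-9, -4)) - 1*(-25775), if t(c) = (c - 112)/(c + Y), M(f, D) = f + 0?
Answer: 4510504/175 ≈ 25774.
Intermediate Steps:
M(f, D) = f
t(c) = (-112 + c)/(184 + c) (t(c) = (c - 112)/(c + 184) = (-112 + c)/(184 + c))
t(M(-9, -4)) - 1*(-25775) = (-112 - 9)/(184 - 9) - 1*(-25775) = -121/175 + 25775 = 4510504/175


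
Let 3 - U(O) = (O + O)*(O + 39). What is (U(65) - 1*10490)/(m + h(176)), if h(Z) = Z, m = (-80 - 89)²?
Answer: -24007/28737 ≈ -0.83540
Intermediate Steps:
m = 28561 (m = (-169)² = 28561)
U(O) = 3 - 2*O*(39 + O) (U(O) = 3 - (O + O)*(O + 39) = 3 - 2*O*(39 + O))
(U(65) - 1*10490)/(m + h(176)) = ((3 - 78*65 - 2*65²) - 1*10490)/(28561 + 176) = ((3 - 5070 - 2*4225) - 10490)/28737 = ((3 - 5070 - 8450) - 10490)*(1/28737) = (-13517 - 10490)*(1/28737) = -24007*1/28737 = -24007/28737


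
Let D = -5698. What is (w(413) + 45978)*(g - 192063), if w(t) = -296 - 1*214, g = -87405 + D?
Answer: -12965927688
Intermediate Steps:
g = -93103 (g = -87405 - 5698 = -93103)
w(t) = -510 (w(t) = -296 - 214 = -510)
(w(413) + 45978)*(g - 192063) = (-510 + 45978)*(-93103 - 192063) = 45468*(-285166) = -12965927688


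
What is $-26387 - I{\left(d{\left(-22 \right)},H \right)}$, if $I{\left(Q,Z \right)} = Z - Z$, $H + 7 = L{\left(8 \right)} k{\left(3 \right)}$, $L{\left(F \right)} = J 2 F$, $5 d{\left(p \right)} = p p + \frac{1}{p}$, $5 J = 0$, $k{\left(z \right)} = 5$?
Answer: $-26387$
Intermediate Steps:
$J = 0$ ($J = \frac{1}{5} \cdot 0 = 0$)
$d{\left(p \right)} = \frac{1}{5 p} + \frac{p^{2}}{5}$ ($d{\left(p \right)} = \frac{p p + \frac{1}{p}}{5} = \frac{p^{2} + \frac{1}{p}}{5} = \frac{\frac{1}{p} + p^{2}}{5} = \frac{1}{5 p} + \frac{p^{2}}{5}$)
$L{\left(F \right)} = 0$ ($L{\left(F \right)} = 0 \cdot 2 F = 0 F = 0$)
$H = -7$ ($H = -7 + 0 \cdot 5 = -7 + 0 = -7$)
$I{\left(Q,Z \right)} = 0$
$-26387 - I{\left(d{\left(-22 \right)},H \right)} = -26387 - 0 = -26387 + 0 = -26387$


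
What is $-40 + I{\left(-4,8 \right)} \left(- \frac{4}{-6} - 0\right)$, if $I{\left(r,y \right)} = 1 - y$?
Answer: $- \frac{134}{3} \approx -44.667$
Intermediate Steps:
$-40 + I{\left(-4,8 \right)} \left(- \frac{4}{-6} - 0\right) = -40 + \left(1 - 8\right) \left(- \frac{4}{-6} - 0\right) = -40 + \left(1 - 8\right) \left(\left(-4\right) \left(- \frac{1}{6}\right) + 0\right) = -40 - 7 \left(\frac{2}{3} + 0\right) = -40 - \frac{14}{3} = - \frac{134}{3}$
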